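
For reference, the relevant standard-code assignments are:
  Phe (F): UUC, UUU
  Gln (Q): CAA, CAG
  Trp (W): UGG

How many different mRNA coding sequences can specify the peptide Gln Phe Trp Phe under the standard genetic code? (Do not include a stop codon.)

Gln: 2 codons.
Phe: 2 codons.
Trp: 1 codon.
Phe: 2 codons.
2 × 2 × 1 × 2 = 8.

8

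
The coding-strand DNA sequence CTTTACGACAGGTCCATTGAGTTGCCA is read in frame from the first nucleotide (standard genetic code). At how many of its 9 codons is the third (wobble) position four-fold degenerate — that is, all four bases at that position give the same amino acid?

3

Codon 1 CTT (Leu): third position 4-fold.
Codon 2 TAC (Tyr): third position 2-fold.
Codon 3 GAC (Asp): third position 2-fold.
Codon 4 AGG (Arg): third position 2-fold.
Codon 5 TCC (Ser): third position 4-fold.
Codon 6 ATT (Ile): third position 3-fold.
Codon 7 GAG (Glu): third position 2-fold.
Codon 8 TTG (Leu): third position 2-fold.
Codon 9 CCA (Pro): third position 4-fold.
Four-fold degenerate third positions: 3.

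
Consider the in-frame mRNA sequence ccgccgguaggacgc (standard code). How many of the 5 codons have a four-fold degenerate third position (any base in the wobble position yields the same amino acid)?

5

Codon 1 CCG (Pro): third position 4-fold.
Codon 2 CCG (Pro): third position 4-fold.
Codon 3 GUA (Val): third position 4-fold.
Codon 4 GGA (Gly): third position 4-fold.
Codon 5 CGC (Arg): third position 4-fold.
Four-fold degenerate third positions: 5.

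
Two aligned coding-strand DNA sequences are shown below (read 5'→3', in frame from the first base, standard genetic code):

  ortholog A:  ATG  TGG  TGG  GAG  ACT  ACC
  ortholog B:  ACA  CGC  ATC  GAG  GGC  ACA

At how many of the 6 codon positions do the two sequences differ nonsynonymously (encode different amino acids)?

4

Codon 1: ATG Met / ACA Thr — nonsynonymous.
Codon 2: TGG Trp / CGC Arg — nonsynonymous.
Codon 3: TGG Trp / ATC Ile — nonsynonymous.
Codon 4: GAG Glu / GAG Glu — identical.
Codon 5: ACT Thr / GGC Gly — nonsynonymous.
Codon 6: ACC Thr / ACA Thr — synonymous.
Nonsynonymous differences: 4.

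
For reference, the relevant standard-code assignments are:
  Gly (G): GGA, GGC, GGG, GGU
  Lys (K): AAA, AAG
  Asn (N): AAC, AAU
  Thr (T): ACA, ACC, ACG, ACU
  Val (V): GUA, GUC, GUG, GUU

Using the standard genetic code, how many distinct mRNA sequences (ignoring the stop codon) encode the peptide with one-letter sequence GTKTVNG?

4096

Gly: 4 codons.
Thr: 4 codons.
Lys: 2 codons.
Thr: 4 codons.
Val: 4 codons.
Asn: 2 codons.
Gly: 4 codons.
4 × 4 × 2 × 4 × 4 × 2 × 4 = 4096.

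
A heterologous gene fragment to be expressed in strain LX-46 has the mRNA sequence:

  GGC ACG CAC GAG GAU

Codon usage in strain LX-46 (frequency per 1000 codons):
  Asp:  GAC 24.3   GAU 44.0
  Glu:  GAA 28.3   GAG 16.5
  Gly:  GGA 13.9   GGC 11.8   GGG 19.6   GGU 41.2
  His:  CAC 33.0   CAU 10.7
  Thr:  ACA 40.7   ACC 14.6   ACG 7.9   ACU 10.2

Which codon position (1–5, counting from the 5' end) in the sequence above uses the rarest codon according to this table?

Codon 1 GGC (Gly): 11.8 per 1000.
Codon 2 ACG (Thr): 7.9 per 1000.
Codon 3 CAC (His): 33.0 per 1000.
Codon 4 GAG (Glu): 16.5 per 1000.
Codon 5 GAU (Asp): 44.0 per 1000.
Lowest frequency is 7.9 at codon 2.

2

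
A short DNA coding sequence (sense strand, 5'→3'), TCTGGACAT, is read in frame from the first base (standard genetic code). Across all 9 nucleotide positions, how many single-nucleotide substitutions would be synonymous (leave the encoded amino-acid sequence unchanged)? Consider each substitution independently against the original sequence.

Codon 1 (TCT, Ser): 3 synonymous substitutions.
Codon 2 (GGA, Gly): 3 synonymous substitutions.
Codon 3 (CAT, His): 1 synonymous substitution.
Total: 3 + 3 + 1 = 7.

7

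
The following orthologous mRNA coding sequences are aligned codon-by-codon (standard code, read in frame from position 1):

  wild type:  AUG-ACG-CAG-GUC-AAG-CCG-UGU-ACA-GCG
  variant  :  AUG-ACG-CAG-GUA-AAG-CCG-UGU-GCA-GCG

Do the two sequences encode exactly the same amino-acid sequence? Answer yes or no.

Codon 1: AUG Met / AUG Met — identical.
Codon 2: ACG Thr / ACG Thr — identical.
Codon 3: CAG Gln / CAG Gln — identical.
Codon 4: GUC Val / GUA Val — synonymous.
Codon 5: AAG Lys / AAG Lys — identical.
Codon 6: CCG Pro / CCG Pro — identical.
Codon 7: UGU Cys / UGU Cys — identical.
Codon 8: ACA Thr / GCA Ala — nonsynonymous.
Codon 9: GCG Ala / GCG Ala — identical.
Nonsynonymous differences: 1 → different protein.

no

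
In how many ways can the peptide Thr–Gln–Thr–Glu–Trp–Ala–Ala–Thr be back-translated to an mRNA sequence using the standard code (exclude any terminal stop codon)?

4096

Thr: 4 codons.
Gln: 2 codons.
Thr: 4 codons.
Glu: 2 codons.
Trp: 1 codon.
Ala: 4 codons.
Ala: 4 codons.
Thr: 4 codons.
4 × 2 × 4 × 2 × 1 × 4 × 4 × 4 = 4096.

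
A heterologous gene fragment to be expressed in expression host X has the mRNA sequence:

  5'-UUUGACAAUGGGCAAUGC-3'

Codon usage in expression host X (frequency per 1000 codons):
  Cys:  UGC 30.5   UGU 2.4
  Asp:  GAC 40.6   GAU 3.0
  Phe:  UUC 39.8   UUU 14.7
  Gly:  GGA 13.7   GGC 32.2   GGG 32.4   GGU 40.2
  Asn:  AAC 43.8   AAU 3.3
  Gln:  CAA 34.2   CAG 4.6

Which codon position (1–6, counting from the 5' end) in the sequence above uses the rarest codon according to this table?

3

Codon 1 UUU (Phe): 14.7 per 1000.
Codon 2 GAC (Asp): 40.6 per 1000.
Codon 3 AAU (Asn): 3.3 per 1000.
Codon 4 GGG (Gly): 32.4 per 1000.
Codon 5 CAA (Gln): 34.2 per 1000.
Codon 6 UGC (Cys): 30.5 per 1000.
Lowest frequency is 3.3 at codon 3.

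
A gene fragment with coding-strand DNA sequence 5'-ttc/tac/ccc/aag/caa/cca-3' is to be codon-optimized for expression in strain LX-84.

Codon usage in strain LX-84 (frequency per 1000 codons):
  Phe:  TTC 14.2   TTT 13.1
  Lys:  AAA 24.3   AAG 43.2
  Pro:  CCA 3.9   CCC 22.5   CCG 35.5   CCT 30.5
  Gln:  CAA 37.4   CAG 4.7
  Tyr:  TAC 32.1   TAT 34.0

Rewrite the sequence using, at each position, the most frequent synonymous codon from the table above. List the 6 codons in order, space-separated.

TTC TAT CCG AAG CAA CCG

Codon 1 (Phe): best is TTC at 14.2.
Codon 2 (Tyr): best is TAT at 34.0.
Codon 3 (Pro): best is CCG at 35.5.
Codon 4 (Lys): best is AAG at 43.2.
Codon 5 (Gln): best is CAA at 37.4.
Codon 6 (Pro): best is CCG at 35.5.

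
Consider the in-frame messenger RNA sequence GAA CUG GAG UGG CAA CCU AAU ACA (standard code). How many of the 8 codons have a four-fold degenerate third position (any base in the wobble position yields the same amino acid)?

3

Codon 1 GAA (Glu): third position 2-fold.
Codon 2 CUG (Leu): third position 4-fold.
Codon 3 GAG (Glu): third position 2-fold.
Codon 4 UGG (Trp): third position 1-fold.
Codon 5 CAA (Gln): third position 2-fold.
Codon 6 CCU (Pro): third position 4-fold.
Codon 7 AAU (Asn): third position 2-fold.
Codon 8 ACA (Thr): third position 4-fold.
Four-fold degenerate third positions: 3.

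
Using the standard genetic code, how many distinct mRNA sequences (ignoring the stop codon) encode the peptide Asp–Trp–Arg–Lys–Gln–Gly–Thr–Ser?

Asp: 2 codons.
Trp: 1 codon.
Arg: 6 codons.
Lys: 2 codons.
Gln: 2 codons.
Gly: 4 codons.
Thr: 4 codons.
Ser: 6 codons.
2 × 1 × 6 × 2 × 2 × 4 × 4 × 6 = 4608.

4608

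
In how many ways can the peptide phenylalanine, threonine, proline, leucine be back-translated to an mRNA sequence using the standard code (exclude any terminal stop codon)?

192

Phe: 2 codons.
Thr: 4 codons.
Pro: 4 codons.
Leu: 6 codons.
2 × 4 × 4 × 6 = 192.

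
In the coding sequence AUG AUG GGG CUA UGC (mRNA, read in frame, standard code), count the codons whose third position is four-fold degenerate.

2

Codon 1 AUG (Met): third position 1-fold.
Codon 2 AUG (Met): third position 1-fold.
Codon 3 GGG (Gly): third position 4-fold.
Codon 4 CUA (Leu): third position 4-fold.
Codon 5 UGC (Cys): third position 2-fold.
Four-fold degenerate third positions: 2.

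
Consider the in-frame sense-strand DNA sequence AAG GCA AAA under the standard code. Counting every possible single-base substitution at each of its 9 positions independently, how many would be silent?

5

Codon 1 (AAG, Lys): 1 synonymous substitution.
Codon 2 (GCA, Ala): 3 synonymous substitutions.
Codon 3 (AAA, Lys): 1 synonymous substitution.
Total: 1 + 3 + 1 = 5.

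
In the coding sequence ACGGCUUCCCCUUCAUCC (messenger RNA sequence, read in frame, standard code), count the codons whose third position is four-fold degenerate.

6

Codon 1 ACG (Thr): third position 4-fold.
Codon 2 GCU (Ala): third position 4-fold.
Codon 3 UCC (Ser): third position 4-fold.
Codon 4 CCU (Pro): third position 4-fold.
Codon 5 UCA (Ser): third position 4-fold.
Codon 6 UCC (Ser): third position 4-fold.
Four-fold degenerate third positions: 6.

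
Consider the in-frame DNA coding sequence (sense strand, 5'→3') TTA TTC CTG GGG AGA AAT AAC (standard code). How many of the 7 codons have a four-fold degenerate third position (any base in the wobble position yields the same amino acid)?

Codon 1 TTA (Leu): third position 2-fold.
Codon 2 TTC (Phe): third position 2-fold.
Codon 3 CTG (Leu): third position 4-fold.
Codon 4 GGG (Gly): third position 4-fold.
Codon 5 AGA (Arg): third position 2-fold.
Codon 6 AAT (Asn): third position 2-fold.
Codon 7 AAC (Asn): third position 2-fold.
Four-fold degenerate third positions: 2.

2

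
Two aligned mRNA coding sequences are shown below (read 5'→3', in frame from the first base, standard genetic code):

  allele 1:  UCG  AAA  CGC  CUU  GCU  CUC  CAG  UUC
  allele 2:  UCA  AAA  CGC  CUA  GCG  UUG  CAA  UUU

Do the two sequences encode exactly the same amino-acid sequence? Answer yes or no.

yes

Codon 1: UCG Ser / UCA Ser — synonymous.
Codon 2: AAA Lys / AAA Lys — identical.
Codon 3: CGC Arg / CGC Arg — identical.
Codon 4: CUU Leu / CUA Leu — synonymous.
Codon 5: GCU Ala / GCG Ala — synonymous.
Codon 6: CUC Leu / UUG Leu — synonymous.
Codon 7: CAG Gln / CAA Gln — synonymous.
Codon 8: UUC Phe / UUU Phe — synonymous.
Nonsynonymous differences: 0 → same protein.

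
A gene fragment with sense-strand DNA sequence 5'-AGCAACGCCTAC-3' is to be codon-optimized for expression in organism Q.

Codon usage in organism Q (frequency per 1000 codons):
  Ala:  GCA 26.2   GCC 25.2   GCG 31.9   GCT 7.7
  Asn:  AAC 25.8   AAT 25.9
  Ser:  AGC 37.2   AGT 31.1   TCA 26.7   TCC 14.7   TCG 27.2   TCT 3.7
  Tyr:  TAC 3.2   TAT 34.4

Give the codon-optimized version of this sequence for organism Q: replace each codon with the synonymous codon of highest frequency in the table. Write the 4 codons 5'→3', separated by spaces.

AGC AAT GCG TAT

Codon 1 (Ser): best is AGC at 37.2.
Codon 2 (Asn): best is AAT at 25.9.
Codon 3 (Ala): best is GCG at 31.9.
Codon 4 (Tyr): best is TAT at 34.4.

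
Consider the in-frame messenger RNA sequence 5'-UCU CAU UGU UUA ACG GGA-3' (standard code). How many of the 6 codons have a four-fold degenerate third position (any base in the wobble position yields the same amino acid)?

Codon 1 UCU (Ser): third position 4-fold.
Codon 2 CAU (His): third position 2-fold.
Codon 3 UGU (Cys): third position 2-fold.
Codon 4 UUA (Leu): third position 2-fold.
Codon 5 ACG (Thr): third position 4-fold.
Codon 6 GGA (Gly): third position 4-fold.
Four-fold degenerate third positions: 3.

3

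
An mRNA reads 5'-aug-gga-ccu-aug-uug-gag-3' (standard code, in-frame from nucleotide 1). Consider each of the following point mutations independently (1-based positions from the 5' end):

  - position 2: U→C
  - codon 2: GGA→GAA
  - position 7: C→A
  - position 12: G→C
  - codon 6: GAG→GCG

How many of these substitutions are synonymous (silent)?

Codon 1: AUG (Met) → ACG (Thr) — missense.
Codon 2: GGA (Gly) → GAA (Glu) — missense.
Codon 3: CCU (Pro) → ACU (Thr) — missense.
Codon 4: AUG (Met) → AUC (Ile) — missense.
Codon 6: GAG (Glu) → GCG (Ala) — missense.
Synonymous: 0 of 5.

0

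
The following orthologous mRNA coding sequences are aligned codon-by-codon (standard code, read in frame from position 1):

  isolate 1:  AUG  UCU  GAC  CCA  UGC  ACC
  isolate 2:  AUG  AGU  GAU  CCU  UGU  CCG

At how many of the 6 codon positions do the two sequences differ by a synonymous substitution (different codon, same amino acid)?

4

Codon 1: AUG Met / AUG Met — identical.
Codon 2: UCU Ser / AGU Ser — synonymous.
Codon 3: GAC Asp / GAU Asp — synonymous.
Codon 4: CCA Pro / CCU Pro — synonymous.
Codon 5: UGC Cys / UGU Cys — synonymous.
Codon 6: ACC Thr / CCG Pro — nonsynonymous.
Synonymous differences: 4.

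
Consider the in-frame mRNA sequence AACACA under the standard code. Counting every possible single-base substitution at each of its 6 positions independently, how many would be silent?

4

Codon 1 (AAC, Asn): 1 synonymous substitution.
Codon 2 (ACA, Thr): 3 synonymous substitutions.
Total: 1 + 3 = 4.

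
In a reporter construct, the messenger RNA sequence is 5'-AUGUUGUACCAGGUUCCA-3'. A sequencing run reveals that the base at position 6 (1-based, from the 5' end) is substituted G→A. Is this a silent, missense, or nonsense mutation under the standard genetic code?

silent

Position 6 falls in codon 2: UUG → Leu.
After the substitution the codon is UUA → Leu.
Both encode Leu, so the change is synonymous.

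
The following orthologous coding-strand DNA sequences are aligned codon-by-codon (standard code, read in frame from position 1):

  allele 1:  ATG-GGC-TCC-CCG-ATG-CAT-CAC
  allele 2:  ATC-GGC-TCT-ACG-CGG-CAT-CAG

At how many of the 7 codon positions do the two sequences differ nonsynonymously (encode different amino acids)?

Codon 1: ATG Met / ATC Ile — nonsynonymous.
Codon 2: GGC Gly / GGC Gly — identical.
Codon 3: TCC Ser / TCT Ser — synonymous.
Codon 4: CCG Pro / ACG Thr — nonsynonymous.
Codon 5: ATG Met / CGG Arg — nonsynonymous.
Codon 6: CAT His / CAT His — identical.
Codon 7: CAC His / CAG Gln — nonsynonymous.
Nonsynonymous differences: 4.

4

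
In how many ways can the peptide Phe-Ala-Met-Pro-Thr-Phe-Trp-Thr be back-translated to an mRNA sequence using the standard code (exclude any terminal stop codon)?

Phe: 2 codons.
Ala: 4 codons.
Met: 1 codon.
Pro: 4 codons.
Thr: 4 codons.
Phe: 2 codons.
Trp: 1 codon.
Thr: 4 codons.
2 × 4 × 1 × 4 × 4 × 2 × 1 × 4 = 1024.

1024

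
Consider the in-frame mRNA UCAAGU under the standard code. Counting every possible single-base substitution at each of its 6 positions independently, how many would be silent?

Codon 1 (UCA, Ser): 3 synonymous substitutions.
Codon 2 (AGU, Ser): 1 synonymous substitution.
Total: 3 + 1 = 4.

4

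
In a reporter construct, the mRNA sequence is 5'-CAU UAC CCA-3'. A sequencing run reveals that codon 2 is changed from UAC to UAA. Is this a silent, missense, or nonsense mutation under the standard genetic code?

nonsense

Position 6 falls in codon 2: UAC → Tyr.
After the substitution the codon is UAA → Stop.
The new codon is a stop codon, so this is a nonsense mutation.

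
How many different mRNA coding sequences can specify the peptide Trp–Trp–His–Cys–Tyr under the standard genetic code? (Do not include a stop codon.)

8

Trp: 1 codon.
Trp: 1 codon.
His: 2 codons.
Cys: 2 codons.
Tyr: 2 codons.
1 × 1 × 2 × 2 × 2 = 8.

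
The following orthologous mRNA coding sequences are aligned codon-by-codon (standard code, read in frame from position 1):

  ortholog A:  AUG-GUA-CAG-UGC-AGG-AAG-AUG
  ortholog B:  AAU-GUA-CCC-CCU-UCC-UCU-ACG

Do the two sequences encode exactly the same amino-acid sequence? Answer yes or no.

Codon 1: AUG Met / AAU Asn — nonsynonymous.
Codon 2: GUA Val / GUA Val — identical.
Codon 3: CAG Gln / CCC Pro — nonsynonymous.
Codon 4: UGC Cys / CCU Pro — nonsynonymous.
Codon 5: AGG Arg / UCC Ser — nonsynonymous.
Codon 6: AAG Lys / UCU Ser — nonsynonymous.
Codon 7: AUG Met / ACG Thr — nonsynonymous.
Nonsynonymous differences: 6 → different protein.

no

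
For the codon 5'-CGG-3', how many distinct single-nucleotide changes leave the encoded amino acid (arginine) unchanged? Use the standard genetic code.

4

Position 1: AGG → 1 synonymous.
Position 2: none → 0 synonymous.
Position 3: CGU, CGC, CGA → 3 synonymous.
Total: 1 + 0 + 3 = 4.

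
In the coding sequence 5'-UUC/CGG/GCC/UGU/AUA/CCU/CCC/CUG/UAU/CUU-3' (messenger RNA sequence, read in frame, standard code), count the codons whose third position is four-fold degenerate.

Codon 1 UUC (Phe): third position 2-fold.
Codon 2 CGG (Arg): third position 4-fold.
Codon 3 GCC (Ala): third position 4-fold.
Codon 4 UGU (Cys): third position 2-fold.
Codon 5 AUA (Ile): third position 3-fold.
Codon 6 CCU (Pro): third position 4-fold.
Codon 7 CCC (Pro): third position 4-fold.
Codon 8 CUG (Leu): third position 4-fold.
Codon 9 UAU (Tyr): third position 2-fold.
Codon 10 CUU (Leu): third position 4-fold.
Four-fold degenerate third positions: 6.

6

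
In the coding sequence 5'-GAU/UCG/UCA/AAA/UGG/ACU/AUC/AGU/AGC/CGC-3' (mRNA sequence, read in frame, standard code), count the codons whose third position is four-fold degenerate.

Codon 1 GAU (Asp): third position 2-fold.
Codon 2 UCG (Ser): third position 4-fold.
Codon 3 UCA (Ser): third position 4-fold.
Codon 4 AAA (Lys): third position 2-fold.
Codon 5 UGG (Trp): third position 1-fold.
Codon 6 ACU (Thr): third position 4-fold.
Codon 7 AUC (Ile): third position 3-fold.
Codon 8 AGU (Ser): third position 2-fold.
Codon 9 AGC (Ser): third position 2-fold.
Codon 10 CGC (Arg): third position 4-fold.
Four-fold degenerate third positions: 4.

4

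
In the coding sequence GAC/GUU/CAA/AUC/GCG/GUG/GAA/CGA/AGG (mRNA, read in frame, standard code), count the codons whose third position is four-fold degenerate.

Codon 1 GAC (Asp): third position 2-fold.
Codon 2 GUU (Val): third position 4-fold.
Codon 3 CAA (Gln): third position 2-fold.
Codon 4 AUC (Ile): third position 3-fold.
Codon 5 GCG (Ala): third position 4-fold.
Codon 6 GUG (Val): third position 4-fold.
Codon 7 GAA (Glu): third position 2-fold.
Codon 8 CGA (Arg): third position 4-fold.
Codon 9 AGG (Arg): third position 2-fold.
Four-fold degenerate third positions: 4.

4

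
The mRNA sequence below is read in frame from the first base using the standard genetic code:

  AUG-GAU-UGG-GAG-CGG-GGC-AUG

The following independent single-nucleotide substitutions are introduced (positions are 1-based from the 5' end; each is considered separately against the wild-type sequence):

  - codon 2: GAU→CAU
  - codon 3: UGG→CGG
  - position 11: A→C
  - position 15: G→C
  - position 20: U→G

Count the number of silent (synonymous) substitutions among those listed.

Codon 2: GAU (Asp) → CAU (His) — missense.
Codon 3: UGG (Trp) → CGG (Arg) — missense.
Codon 4: GAG (Glu) → GCG (Ala) — missense.
Codon 5: CGG (Arg) → CGC (Arg) — synonymous.
Codon 7: AUG (Met) → AGG (Arg) — missense.
Synonymous: 1 of 5.

1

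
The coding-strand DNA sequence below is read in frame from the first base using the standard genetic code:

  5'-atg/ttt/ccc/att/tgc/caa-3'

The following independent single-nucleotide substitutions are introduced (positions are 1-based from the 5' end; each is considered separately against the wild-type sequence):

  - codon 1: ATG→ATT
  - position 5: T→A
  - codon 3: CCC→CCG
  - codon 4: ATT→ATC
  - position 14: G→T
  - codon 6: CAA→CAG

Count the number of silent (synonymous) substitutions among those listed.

3

Codon 1: ATG (Met) → ATT (Ile) — missense.
Codon 2: TTT (Phe) → TAT (Tyr) — missense.
Codon 3: CCC (Pro) → CCG (Pro) — synonymous.
Codon 4: ATT (Ile) → ATC (Ile) — synonymous.
Codon 5: TGC (Cys) → TTC (Phe) — missense.
Codon 6: CAA (Gln) → CAG (Gln) — synonymous.
Synonymous: 3 of 6.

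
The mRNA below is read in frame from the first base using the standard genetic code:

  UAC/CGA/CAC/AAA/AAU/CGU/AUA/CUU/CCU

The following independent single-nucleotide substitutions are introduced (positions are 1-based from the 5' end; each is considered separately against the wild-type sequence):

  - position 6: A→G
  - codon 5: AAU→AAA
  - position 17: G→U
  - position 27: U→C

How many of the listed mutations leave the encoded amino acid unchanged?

Codon 2: CGA (Arg) → CGG (Arg) — synonymous.
Codon 5: AAU (Asn) → AAA (Lys) — missense.
Codon 6: CGU (Arg) → CUU (Leu) — missense.
Codon 9: CCU (Pro) → CCC (Pro) — synonymous.
Synonymous: 2 of 4.

2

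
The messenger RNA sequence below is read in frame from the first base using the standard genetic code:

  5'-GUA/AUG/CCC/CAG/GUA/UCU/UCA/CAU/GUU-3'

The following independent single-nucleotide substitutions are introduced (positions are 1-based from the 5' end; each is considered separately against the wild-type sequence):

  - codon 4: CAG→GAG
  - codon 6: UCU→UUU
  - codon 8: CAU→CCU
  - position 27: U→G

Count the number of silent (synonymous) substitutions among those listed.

Codon 4: CAG (Gln) → GAG (Glu) — missense.
Codon 6: UCU (Ser) → UUU (Phe) — missense.
Codon 8: CAU (His) → CCU (Pro) — missense.
Codon 9: GUU (Val) → GUG (Val) — synonymous.
Synonymous: 1 of 4.

1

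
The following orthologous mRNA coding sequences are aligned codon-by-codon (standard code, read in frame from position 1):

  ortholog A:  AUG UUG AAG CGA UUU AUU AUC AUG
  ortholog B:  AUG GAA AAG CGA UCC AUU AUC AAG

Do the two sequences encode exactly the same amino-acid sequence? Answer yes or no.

no

Codon 1: AUG Met / AUG Met — identical.
Codon 2: UUG Leu / GAA Glu — nonsynonymous.
Codon 3: AAG Lys / AAG Lys — identical.
Codon 4: CGA Arg / CGA Arg — identical.
Codon 5: UUU Phe / UCC Ser — nonsynonymous.
Codon 6: AUU Ile / AUU Ile — identical.
Codon 7: AUC Ile / AUC Ile — identical.
Codon 8: AUG Met / AAG Lys — nonsynonymous.
Nonsynonymous differences: 3 → different protein.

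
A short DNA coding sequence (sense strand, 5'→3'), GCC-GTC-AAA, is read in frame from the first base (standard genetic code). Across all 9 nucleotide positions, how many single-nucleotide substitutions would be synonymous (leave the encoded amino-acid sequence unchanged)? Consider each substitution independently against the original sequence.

7

Codon 1 (GCC, Ala): 3 synonymous substitutions.
Codon 2 (GTC, Val): 3 synonymous substitutions.
Codon 3 (AAA, Lys): 1 synonymous substitution.
Total: 3 + 3 + 1 = 7.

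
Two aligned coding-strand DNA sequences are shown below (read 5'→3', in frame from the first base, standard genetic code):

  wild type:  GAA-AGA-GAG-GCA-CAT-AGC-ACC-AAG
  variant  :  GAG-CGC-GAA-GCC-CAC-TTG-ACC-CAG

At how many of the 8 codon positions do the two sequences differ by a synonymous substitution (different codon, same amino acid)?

5

Codon 1: GAA Glu / GAG Glu — synonymous.
Codon 2: AGA Arg / CGC Arg — synonymous.
Codon 3: GAG Glu / GAA Glu — synonymous.
Codon 4: GCA Ala / GCC Ala — synonymous.
Codon 5: CAT His / CAC His — synonymous.
Codon 6: AGC Ser / TTG Leu — nonsynonymous.
Codon 7: ACC Thr / ACC Thr — identical.
Codon 8: AAG Lys / CAG Gln — nonsynonymous.
Synonymous differences: 5.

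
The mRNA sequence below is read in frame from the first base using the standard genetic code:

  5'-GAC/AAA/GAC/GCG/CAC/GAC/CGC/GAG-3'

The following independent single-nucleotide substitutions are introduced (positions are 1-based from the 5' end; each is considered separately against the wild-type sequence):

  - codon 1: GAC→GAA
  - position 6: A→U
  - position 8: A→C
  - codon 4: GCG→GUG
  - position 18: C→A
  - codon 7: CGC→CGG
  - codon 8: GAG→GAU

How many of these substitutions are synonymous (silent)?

1

Codon 1: GAC (Asp) → GAA (Glu) — missense.
Codon 2: AAA (Lys) → AAU (Asn) — missense.
Codon 3: GAC (Asp) → GCC (Ala) — missense.
Codon 4: GCG (Ala) → GUG (Val) — missense.
Codon 6: GAC (Asp) → GAA (Glu) — missense.
Codon 7: CGC (Arg) → CGG (Arg) — synonymous.
Codon 8: GAG (Glu) → GAU (Asp) — missense.
Synonymous: 1 of 7.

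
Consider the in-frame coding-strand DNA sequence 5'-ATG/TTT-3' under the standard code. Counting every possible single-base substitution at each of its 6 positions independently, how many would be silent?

Codon 1 (ATG, Met): 0 synonymous substitutions.
Codon 2 (TTT, Phe): 1 synonymous substitution.
Total: 0 + 1 = 1.

1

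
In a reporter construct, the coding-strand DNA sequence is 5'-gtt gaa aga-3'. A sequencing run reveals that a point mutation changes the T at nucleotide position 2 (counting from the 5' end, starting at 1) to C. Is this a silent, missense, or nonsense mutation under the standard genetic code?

Position 2 falls in codon 1: GTT → Val.
After the substitution the codon is GCT → Ala.
Val ≠ Ala, so this is a missense mutation.

missense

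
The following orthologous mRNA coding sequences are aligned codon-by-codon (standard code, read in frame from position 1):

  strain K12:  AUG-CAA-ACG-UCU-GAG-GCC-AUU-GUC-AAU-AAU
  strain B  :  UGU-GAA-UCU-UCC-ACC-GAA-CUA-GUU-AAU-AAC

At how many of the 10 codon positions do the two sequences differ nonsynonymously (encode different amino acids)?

Codon 1: AUG Met / UGU Cys — nonsynonymous.
Codon 2: CAA Gln / GAA Glu — nonsynonymous.
Codon 3: ACG Thr / UCU Ser — nonsynonymous.
Codon 4: UCU Ser / UCC Ser — synonymous.
Codon 5: GAG Glu / ACC Thr — nonsynonymous.
Codon 6: GCC Ala / GAA Glu — nonsynonymous.
Codon 7: AUU Ile / CUA Leu — nonsynonymous.
Codon 8: GUC Val / GUU Val — synonymous.
Codon 9: AAU Asn / AAU Asn — identical.
Codon 10: AAU Asn / AAC Asn — synonymous.
Nonsynonymous differences: 6.

6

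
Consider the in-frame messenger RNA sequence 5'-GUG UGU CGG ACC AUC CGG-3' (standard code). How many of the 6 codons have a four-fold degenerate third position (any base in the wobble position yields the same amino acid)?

4

Codon 1 GUG (Val): third position 4-fold.
Codon 2 UGU (Cys): third position 2-fold.
Codon 3 CGG (Arg): third position 4-fold.
Codon 4 ACC (Thr): third position 4-fold.
Codon 5 AUC (Ile): third position 3-fold.
Codon 6 CGG (Arg): third position 4-fold.
Four-fold degenerate third positions: 4.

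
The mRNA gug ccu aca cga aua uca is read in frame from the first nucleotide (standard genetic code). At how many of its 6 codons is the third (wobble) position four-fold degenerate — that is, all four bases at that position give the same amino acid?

5

Codon 1 GUG (Val): third position 4-fold.
Codon 2 CCU (Pro): third position 4-fold.
Codon 3 ACA (Thr): third position 4-fold.
Codon 4 CGA (Arg): third position 4-fold.
Codon 5 AUA (Ile): third position 3-fold.
Codon 6 UCA (Ser): third position 4-fold.
Four-fold degenerate third positions: 5.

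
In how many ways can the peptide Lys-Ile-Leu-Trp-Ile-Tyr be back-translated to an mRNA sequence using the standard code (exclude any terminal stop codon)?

Lys: 2 codons.
Ile: 3 codons.
Leu: 6 codons.
Trp: 1 codon.
Ile: 3 codons.
Tyr: 2 codons.
2 × 3 × 6 × 1 × 3 × 2 = 216.

216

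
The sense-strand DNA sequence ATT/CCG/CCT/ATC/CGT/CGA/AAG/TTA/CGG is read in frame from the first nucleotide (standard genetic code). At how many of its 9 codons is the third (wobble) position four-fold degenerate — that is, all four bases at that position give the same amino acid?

5

Codon 1 ATT (Ile): third position 3-fold.
Codon 2 CCG (Pro): third position 4-fold.
Codon 3 CCT (Pro): third position 4-fold.
Codon 4 ATC (Ile): third position 3-fold.
Codon 5 CGT (Arg): third position 4-fold.
Codon 6 CGA (Arg): third position 4-fold.
Codon 7 AAG (Lys): third position 2-fold.
Codon 8 TTA (Leu): third position 2-fold.
Codon 9 CGG (Arg): third position 4-fold.
Four-fold degenerate third positions: 5.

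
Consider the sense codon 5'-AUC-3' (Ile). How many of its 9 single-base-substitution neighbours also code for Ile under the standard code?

2

Position 1: none → 0 synonymous.
Position 2: none → 0 synonymous.
Position 3: AUU, AUA → 2 synonymous.
Total: 0 + 0 + 2 = 2.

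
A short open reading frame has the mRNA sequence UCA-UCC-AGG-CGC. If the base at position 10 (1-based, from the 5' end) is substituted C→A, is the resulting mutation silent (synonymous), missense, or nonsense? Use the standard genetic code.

Position 10 falls in codon 4: CGC → Arg.
After the substitution the codon is AGC → Ser.
Arg ≠ Ser, so this is a missense mutation.

missense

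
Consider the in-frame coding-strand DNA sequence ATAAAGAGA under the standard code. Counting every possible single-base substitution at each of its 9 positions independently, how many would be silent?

Codon 1 (ATA, Ile): 2 synonymous substitutions.
Codon 2 (AAG, Lys): 1 synonymous substitution.
Codon 3 (AGA, Arg): 2 synonymous substitutions.
Total: 2 + 1 + 2 = 5.

5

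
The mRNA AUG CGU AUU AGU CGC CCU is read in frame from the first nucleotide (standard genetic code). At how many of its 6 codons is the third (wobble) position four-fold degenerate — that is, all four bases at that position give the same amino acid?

3

Codon 1 AUG (Met): third position 1-fold.
Codon 2 CGU (Arg): third position 4-fold.
Codon 3 AUU (Ile): third position 3-fold.
Codon 4 AGU (Ser): third position 2-fold.
Codon 5 CGC (Arg): third position 4-fold.
Codon 6 CCU (Pro): third position 4-fold.
Four-fold degenerate third positions: 3.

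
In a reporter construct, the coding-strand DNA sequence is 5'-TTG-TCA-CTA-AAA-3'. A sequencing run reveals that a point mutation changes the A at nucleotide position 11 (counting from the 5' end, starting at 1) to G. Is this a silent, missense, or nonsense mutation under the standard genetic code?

Position 11 falls in codon 4: AAA → Lys.
After the substitution the codon is AGA → Arg.
Lys ≠ Arg, so this is a missense mutation.

missense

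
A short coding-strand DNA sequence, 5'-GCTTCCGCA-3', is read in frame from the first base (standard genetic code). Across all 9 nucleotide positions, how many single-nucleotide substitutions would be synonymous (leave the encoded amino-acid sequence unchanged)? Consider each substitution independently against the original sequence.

9

Codon 1 (GCT, Ala): 3 synonymous substitutions.
Codon 2 (TCC, Ser): 3 synonymous substitutions.
Codon 3 (GCA, Ala): 3 synonymous substitutions.
Total: 3 + 3 + 3 = 9.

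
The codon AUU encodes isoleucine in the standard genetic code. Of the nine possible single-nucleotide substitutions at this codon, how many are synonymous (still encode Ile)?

Position 1: none → 0 synonymous.
Position 2: none → 0 synonymous.
Position 3: AUC, AUA → 2 synonymous.
Total: 0 + 0 + 2 = 2.

2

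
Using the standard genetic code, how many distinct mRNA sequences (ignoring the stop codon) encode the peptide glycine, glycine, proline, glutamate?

Gly: 4 codons.
Gly: 4 codons.
Pro: 4 codons.
Glu: 2 codons.
4 × 4 × 4 × 2 = 128.

128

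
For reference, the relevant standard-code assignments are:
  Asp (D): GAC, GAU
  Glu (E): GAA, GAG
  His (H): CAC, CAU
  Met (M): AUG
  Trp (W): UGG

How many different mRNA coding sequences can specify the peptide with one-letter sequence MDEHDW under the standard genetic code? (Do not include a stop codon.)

16

Met: 1 codon.
Asp: 2 codons.
Glu: 2 codons.
His: 2 codons.
Asp: 2 codons.
Trp: 1 codon.
1 × 2 × 2 × 2 × 2 × 1 = 16.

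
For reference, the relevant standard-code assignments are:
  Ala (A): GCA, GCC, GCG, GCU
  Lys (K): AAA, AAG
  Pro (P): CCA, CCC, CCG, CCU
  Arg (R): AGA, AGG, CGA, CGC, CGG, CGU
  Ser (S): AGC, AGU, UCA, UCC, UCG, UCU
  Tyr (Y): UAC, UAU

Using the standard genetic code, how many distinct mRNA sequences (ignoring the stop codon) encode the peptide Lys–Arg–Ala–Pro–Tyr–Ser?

2304

Lys: 2 codons.
Arg: 6 codons.
Ala: 4 codons.
Pro: 4 codons.
Tyr: 2 codons.
Ser: 6 codons.
2 × 6 × 4 × 4 × 2 × 6 = 2304.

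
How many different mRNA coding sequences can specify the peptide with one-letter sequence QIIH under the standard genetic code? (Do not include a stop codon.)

36

Gln: 2 codons.
Ile: 3 codons.
Ile: 3 codons.
His: 2 codons.
2 × 3 × 3 × 2 = 36.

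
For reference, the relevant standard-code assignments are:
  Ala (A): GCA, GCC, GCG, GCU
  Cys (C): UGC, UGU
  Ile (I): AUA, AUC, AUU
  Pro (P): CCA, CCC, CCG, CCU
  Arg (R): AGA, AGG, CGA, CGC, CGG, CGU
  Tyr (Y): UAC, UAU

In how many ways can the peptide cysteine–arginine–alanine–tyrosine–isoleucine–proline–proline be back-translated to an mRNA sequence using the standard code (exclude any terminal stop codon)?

Cys: 2 codons.
Arg: 6 codons.
Ala: 4 codons.
Tyr: 2 codons.
Ile: 3 codons.
Pro: 4 codons.
Pro: 4 codons.
2 × 6 × 4 × 2 × 3 × 4 × 4 = 4608.

4608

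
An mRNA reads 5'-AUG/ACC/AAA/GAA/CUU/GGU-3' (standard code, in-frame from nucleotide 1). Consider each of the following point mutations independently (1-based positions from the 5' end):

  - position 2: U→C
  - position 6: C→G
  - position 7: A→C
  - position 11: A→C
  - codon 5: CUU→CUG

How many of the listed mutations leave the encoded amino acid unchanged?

2

Codon 1: AUG (Met) → ACG (Thr) — missense.
Codon 2: ACC (Thr) → ACG (Thr) — synonymous.
Codon 3: AAA (Lys) → CAA (Gln) — missense.
Codon 4: GAA (Glu) → GCA (Ala) — missense.
Codon 5: CUU (Leu) → CUG (Leu) — synonymous.
Synonymous: 2 of 5.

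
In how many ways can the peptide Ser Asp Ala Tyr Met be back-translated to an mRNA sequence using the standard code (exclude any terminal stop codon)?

Ser: 6 codons.
Asp: 2 codons.
Ala: 4 codons.
Tyr: 2 codons.
Met: 1 codon.
6 × 2 × 4 × 2 × 1 = 96.

96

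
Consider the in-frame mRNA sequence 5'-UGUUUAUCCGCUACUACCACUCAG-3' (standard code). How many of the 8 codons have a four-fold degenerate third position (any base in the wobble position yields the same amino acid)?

Codon 1 UGU (Cys): third position 2-fold.
Codon 2 UUA (Leu): third position 2-fold.
Codon 3 UCC (Ser): third position 4-fold.
Codon 4 GCU (Ala): third position 4-fold.
Codon 5 ACU (Thr): third position 4-fold.
Codon 6 ACC (Thr): third position 4-fold.
Codon 7 ACU (Thr): third position 4-fold.
Codon 8 CAG (Gln): third position 2-fold.
Four-fold degenerate third positions: 5.

5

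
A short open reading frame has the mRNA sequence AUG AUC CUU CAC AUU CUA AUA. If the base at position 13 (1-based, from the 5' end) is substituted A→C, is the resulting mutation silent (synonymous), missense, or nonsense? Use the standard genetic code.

Position 13 falls in codon 5: AUU → Ile.
After the substitution the codon is CUU → Leu.
Ile ≠ Leu, so this is a missense mutation.

missense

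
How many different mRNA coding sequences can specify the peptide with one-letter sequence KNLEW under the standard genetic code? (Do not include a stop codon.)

Lys: 2 codons.
Asn: 2 codons.
Leu: 6 codons.
Glu: 2 codons.
Trp: 1 codon.
2 × 2 × 6 × 2 × 1 = 48.

48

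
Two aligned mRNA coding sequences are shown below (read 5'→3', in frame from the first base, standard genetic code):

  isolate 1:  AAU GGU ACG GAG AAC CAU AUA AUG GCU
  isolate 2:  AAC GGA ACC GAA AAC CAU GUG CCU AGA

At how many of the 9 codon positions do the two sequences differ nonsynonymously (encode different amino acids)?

Codon 1: AAU Asn / AAC Asn — synonymous.
Codon 2: GGU Gly / GGA Gly — synonymous.
Codon 3: ACG Thr / ACC Thr — synonymous.
Codon 4: GAG Glu / GAA Glu — synonymous.
Codon 5: AAC Asn / AAC Asn — identical.
Codon 6: CAU His / CAU His — identical.
Codon 7: AUA Ile / GUG Val — nonsynonymous.
Codon 8: AUG Met / CCU Pro — nonsynonymous.
Codon 9: GCU Ala / AGA Arg — nonsynonymous.
Nonsynonymous differences: 3.

3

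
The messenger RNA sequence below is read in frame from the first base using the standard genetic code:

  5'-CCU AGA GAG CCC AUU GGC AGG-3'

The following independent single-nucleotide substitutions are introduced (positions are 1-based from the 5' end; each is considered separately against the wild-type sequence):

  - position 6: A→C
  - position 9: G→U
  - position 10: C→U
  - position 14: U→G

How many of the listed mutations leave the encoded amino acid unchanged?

0

Codon 2: AGA (Arg) → AGC (Ser) — missense.
Codon 3: GAG (Glu) → GAU (Asp) — missense.
Codon 4: CCC (Pro) → UCC (Ser) — missense.
Codon 5: AUU (Ile) → AGU (Ser) — missense.
Synonymous: 0 of 4.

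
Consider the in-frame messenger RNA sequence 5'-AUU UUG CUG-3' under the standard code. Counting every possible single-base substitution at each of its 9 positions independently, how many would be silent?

Codon 1 (AUU, Ile): 2 synonymous substitutions.
Codon 2 (UUG, Leu): 2 synonymous substitutions.
Codon 3 (CUG, Leu): 4 synonymous substitutions.
Total: 2 + 2 + 4 = 8.

8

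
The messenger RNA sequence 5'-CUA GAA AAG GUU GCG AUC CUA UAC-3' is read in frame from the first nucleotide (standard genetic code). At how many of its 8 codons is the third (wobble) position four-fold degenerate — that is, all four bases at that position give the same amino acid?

Codon 1 CUA (Leu): third position 4-fold.
Codon 2 GAA (Glu): third position 2-fold.
Codon 3 AAG (Lys): third position 2-fold.
Codon 4 GUU (Val): third position 4-fold.
Codon 5 GCG (Ala): third position 4-fold.
Codon 6 AUC (Ile): third position 3-fold.
Codon 7 CUA (Leu): third position 4-fold.
Codon 8 UAC (Tyr): third position 2-fold.
Four-fold degenerate third positions: 4.

4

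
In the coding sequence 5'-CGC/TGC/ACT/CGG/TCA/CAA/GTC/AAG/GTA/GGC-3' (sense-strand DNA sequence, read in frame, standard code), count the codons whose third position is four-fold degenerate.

Codon 1 CGC (Arg): third position 4-fold.
Codon 2 TGC (Cys): third position 2-fold.
Codon 3 ACT (Thr): third position 4-fold.
Codon 4 CGG (Arg): third position 4-fold.
Codon 5 TCA (Ser): third position 4-fold.
Codon 6 CAA (Gln): third position 2-fold.
Codon 7 GTC (Val): third position 4-fold.
Codon 8 AAG (Lys): third position 2-fold.
Codon 9 GTA (Val): third position 4-fold.
Codon 10 GGC (Gly): third position 4-fold.
Four-fold degenerate third positions: 7.

7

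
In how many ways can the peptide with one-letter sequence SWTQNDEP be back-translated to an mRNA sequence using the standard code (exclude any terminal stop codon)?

Ser: 6 codons.
Trp: 1 codon.
Thr: 4 codons.
Gln: 2 codons.
Asn: 2 codons.
Asp: 2 codons.
Glu: 2 codons.
Pro: 4 codons.
6 × 1 × 4 × 2 × 2 × 2 × 2 × 4 = 1536.

1536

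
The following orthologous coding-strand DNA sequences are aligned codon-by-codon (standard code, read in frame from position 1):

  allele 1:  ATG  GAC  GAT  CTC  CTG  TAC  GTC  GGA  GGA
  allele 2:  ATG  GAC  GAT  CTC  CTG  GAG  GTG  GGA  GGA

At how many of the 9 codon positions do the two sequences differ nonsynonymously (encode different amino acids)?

Codon 1: ATG Met / ATG Met — identical.
Codon 2: GAC Asp / GAC Asp — identical.
Codon 3: GAT Asp / GAT Asp — identical.
Codon 4: CTC Leu / CTC Leu — identical.
Codon 5: CTG Leu / CTG Leu — identical.
Codon 6: TAC Tyr / GAG Glu — nonsynonymous.
Codon 7: GTC Val / GTG Val — synonymous.
Codon 8: GGA Gly / GGA Gly — identical.
Codon 9: GGA Gly / GGA Gly — identical.
Nonsynonymous differences: 1.

1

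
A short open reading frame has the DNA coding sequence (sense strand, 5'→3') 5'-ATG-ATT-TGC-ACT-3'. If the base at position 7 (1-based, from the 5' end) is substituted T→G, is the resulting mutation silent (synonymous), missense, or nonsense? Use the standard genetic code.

Position 7 falls in codon 3: TGC → Cys.
After the substitution the codon is GGC → Gly.
Cys ≠ Gly, so this is a missense mutation.

missense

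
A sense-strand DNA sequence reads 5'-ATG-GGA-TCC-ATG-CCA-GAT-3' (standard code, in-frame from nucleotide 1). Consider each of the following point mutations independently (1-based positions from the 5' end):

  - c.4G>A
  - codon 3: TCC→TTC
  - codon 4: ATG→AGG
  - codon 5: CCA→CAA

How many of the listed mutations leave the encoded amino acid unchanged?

0

Codon 2: GGA (Gly) → AGA (Arg) — missense.
Codon 3: TCC (Ser) → TTC (Phe) — missense.
Codon 4: ATG (Met) → AGG (Arg) — missense.
Codon 5: CCA (Pro) → CAA (Gln) — missense.
Synonymous: 0 of 4.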